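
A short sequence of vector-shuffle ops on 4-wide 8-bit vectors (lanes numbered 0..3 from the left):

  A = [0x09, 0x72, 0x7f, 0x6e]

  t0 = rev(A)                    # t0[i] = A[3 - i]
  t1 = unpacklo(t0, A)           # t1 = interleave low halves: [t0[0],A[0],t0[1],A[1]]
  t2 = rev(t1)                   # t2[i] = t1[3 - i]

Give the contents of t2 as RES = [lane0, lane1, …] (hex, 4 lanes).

→ t0 |6e|7f|72|09|
→ t1 |6e|09|7f|72|
→ t2 |72|7f|09|6e|

RES = [ 0x72  0x7f  0x09  0x6e ]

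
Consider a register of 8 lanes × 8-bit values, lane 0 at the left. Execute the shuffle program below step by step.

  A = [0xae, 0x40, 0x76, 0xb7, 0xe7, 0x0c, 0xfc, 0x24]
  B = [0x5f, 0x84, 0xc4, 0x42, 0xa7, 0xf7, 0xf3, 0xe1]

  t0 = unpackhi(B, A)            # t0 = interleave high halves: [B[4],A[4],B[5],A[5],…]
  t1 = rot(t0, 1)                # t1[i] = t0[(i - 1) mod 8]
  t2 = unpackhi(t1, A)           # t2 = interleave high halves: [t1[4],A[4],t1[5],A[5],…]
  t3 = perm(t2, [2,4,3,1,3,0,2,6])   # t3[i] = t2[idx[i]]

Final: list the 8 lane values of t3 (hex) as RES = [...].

  t0: a7 e7 f7 0c f3 fc e1 24
  t1: 24 a7 e7 f7 0c f3 fc e1
  t2: 0c e7 f3 0c fc fc e1 24
  t3: f3 fc 0c e7 0c 0c f3 e1

RES = [0xf3, 0xfc, 0x0c, 0xe7, 0x0c, 0x0c, 0xf3, 0xe1]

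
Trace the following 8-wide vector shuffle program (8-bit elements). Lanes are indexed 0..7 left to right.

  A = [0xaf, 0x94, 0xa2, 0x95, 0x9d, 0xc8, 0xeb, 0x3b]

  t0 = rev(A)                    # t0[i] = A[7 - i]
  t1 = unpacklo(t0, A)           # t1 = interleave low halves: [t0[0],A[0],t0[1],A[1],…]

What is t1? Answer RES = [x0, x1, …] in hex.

RES = [ 0x3b  0xaf  0xeb  0x94  0xc8  0xa2  0x9d  0x95 ]

→ t0 |3b|eb|c8|9d|95|a2|94|af|
→ t1 |3b|af|eb|94|c8|a2|9d|95|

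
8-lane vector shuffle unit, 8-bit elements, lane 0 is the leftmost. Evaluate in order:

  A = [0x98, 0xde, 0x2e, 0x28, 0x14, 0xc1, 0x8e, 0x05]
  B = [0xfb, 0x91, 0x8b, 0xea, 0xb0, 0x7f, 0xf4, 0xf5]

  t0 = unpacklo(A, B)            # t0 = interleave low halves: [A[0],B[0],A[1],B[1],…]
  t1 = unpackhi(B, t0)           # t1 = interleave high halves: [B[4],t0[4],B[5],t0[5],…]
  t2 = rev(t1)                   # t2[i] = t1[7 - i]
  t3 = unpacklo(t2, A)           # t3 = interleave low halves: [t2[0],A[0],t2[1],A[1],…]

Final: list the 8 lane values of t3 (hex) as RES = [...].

RES = [ 0xea  0x98  0xf5  0xde  0x28  0x2e  0xf4  0x28 ]

  t0: 98 fb de 91 2e 8b 28 ea
  t1: b0 2e 7f 8b f4 28 f5 ea
  t2: ea f5 28 f4 8b 7f 2e b0
  t3: ea 98 f5 de 28 2e f4 28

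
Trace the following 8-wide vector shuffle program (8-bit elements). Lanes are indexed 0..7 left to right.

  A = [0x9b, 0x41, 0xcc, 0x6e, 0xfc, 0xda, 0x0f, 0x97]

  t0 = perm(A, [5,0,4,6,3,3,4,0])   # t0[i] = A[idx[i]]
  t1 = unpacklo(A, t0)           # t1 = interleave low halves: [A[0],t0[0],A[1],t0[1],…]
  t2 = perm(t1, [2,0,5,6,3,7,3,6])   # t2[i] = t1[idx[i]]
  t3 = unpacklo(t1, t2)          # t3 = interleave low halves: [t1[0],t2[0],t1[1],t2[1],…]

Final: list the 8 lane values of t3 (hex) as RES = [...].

t0 = [0xda, 0x9b, 0xfc, 0x0f, 0x6e, 0x6e, 0xfc, 0x9b]
t1 = [0x9b, 0xda, 0x41, 0x9b, 0xcc, 0xfc, 0x6e, 0x0f]
t2 = [0x41, 0x9b, 0xfc, 0x6e, 0x9b, 0x0f, 0x9b, 0x6e]
t3 = [0x9b, 0x41, 0xda, 0x9b, 0x41, 0xfc, 0x9b, 0x6e]

RES = [ 0x9b  0x41  0xda  0x9b  0x41  0xfc  0x9b  0x6e ]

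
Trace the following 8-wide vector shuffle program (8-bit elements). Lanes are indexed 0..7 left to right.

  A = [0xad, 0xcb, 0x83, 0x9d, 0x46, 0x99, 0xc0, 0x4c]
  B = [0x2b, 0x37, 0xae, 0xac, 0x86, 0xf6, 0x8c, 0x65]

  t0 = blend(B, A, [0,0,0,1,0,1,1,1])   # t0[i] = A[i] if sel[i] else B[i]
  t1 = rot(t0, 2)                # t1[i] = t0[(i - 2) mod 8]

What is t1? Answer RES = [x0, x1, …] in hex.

→ t0 |2b|37|ae|9d|86|99|c0|4c|
→ t1 |c0|4c|2b|37|ae|9d|86|99|

RES = [0xc0, 0x4c, 0x2b, 0x37, 0xae, 0x9d, 0x86, 0x99]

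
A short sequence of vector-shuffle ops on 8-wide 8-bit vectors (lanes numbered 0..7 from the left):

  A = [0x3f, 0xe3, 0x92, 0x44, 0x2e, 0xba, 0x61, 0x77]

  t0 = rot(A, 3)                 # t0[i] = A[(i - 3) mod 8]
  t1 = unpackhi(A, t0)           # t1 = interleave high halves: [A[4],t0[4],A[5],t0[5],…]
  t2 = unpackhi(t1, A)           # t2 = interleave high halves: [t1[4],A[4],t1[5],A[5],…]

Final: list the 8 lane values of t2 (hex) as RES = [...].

  t0: ba 61 77 3f e3 92 44 2e
  t1: 2e e3 ba 92 61 44 77 2e
  t2: 61 2e 44 ba 77 61 2e 77

RES = [ 0x61  0x2e  0x44  0xba  0x77  0x61  0x2e  0x77 ]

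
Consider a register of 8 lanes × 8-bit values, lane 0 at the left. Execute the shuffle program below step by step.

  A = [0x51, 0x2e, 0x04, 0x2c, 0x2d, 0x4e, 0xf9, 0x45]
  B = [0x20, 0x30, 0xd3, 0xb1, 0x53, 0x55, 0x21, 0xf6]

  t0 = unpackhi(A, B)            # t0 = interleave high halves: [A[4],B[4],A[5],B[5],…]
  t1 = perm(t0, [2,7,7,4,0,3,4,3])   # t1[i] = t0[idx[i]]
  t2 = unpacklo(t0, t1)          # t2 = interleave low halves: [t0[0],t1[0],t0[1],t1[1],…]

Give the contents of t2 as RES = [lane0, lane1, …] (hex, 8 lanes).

→ t0 |2d|53|4e|55|f9|21|45|f6|
→ t1 |4e|f6|f6|f9|2d|55|f9|55|
→ t2 |2d|4e|53|f6|4e|f6|55|f9|

RES = [ 0x2d  0x4e  0x53  0xf6  0x4e  0xf6  0x55  0xf9 ]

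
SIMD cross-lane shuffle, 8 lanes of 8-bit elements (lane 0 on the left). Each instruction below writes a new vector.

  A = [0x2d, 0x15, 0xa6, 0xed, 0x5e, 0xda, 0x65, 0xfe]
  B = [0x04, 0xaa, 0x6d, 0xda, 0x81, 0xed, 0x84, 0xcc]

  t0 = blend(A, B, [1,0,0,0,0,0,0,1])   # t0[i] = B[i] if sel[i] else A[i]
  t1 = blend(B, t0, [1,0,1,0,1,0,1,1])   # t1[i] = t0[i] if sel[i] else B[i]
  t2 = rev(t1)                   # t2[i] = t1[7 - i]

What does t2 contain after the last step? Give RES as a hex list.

  t0: 04 15 a6 ed 5e da 65 cc
  t1: 04 aa a6 da 5e ed 65 cc
  t2: cc 65 ed 5e da a6 aa 04

RES = [ 0xcc  0x65  0xed  0x5e  0xda  0xa6  0xaa  0x04 ]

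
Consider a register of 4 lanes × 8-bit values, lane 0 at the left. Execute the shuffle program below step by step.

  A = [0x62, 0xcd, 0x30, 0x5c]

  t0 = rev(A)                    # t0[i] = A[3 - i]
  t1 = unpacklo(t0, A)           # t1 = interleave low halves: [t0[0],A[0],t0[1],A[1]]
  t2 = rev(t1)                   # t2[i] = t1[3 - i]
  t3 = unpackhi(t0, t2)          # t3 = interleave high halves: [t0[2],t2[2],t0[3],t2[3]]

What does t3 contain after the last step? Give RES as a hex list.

t0 = [0x5c, 0x30, 0xcd, 0x62]
t1 = [0x5c, 0x62, 0x30, 0xcd]
t2 = [0xcd, 0x30, 0x62, 0x5c]
t3 = [0xcd, 0x62, 0x62, 0x5c]

RES = [0xcd, 0x62, 0x62, 0x5c]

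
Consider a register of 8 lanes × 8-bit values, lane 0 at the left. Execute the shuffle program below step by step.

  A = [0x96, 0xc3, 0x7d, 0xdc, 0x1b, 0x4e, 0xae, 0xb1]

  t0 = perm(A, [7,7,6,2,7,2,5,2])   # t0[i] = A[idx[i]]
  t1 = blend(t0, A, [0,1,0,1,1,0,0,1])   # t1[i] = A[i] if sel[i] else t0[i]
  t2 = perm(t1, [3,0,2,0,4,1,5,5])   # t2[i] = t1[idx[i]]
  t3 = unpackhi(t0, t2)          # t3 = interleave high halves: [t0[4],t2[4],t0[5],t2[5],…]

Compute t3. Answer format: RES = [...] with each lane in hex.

t0 = [0xb1, 0xb1, 0xae, 0x7d, 0xb1, 0x7d, 0x4e, 0x7d]
t1 = [0xb1, 0xc3, 0xae, 0xdc, 0x1b, 0x7d, 0x4e, 0xb1]
t2 = [0xdc, 0xb1, 0xae, 0xb1, 0x1b, 0xc3, 0x7d, 0x7d]
t3 = [0xb1, 0x1b, 0x7d, 0xc3, 0x4e, 0x7d, 0x7d, 0x7d]

RES = [0xb1, 0x1b, 0x7d, 0xc3, 0x4e, 0x7d, 0x7d, 0x7d]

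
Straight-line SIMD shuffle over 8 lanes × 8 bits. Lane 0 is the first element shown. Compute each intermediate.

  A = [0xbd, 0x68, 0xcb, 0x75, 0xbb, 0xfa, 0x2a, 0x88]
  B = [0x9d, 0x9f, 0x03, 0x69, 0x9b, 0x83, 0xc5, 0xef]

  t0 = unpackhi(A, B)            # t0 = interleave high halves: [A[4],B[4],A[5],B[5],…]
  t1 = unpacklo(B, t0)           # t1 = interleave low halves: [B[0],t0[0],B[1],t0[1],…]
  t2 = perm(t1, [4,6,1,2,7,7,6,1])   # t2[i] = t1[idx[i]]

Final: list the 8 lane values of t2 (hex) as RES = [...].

RES = [0x03, 0x69, 0xbb, 0x9f, 0x83, 0x83, 0x69, 0xbb]

  t0: bb 9b fa 83 2a c5 88 ef
  t1: 9d bb 9f 9b 03 fa 69 83
  t2: 03 69 bb 9f 83 83 69 bb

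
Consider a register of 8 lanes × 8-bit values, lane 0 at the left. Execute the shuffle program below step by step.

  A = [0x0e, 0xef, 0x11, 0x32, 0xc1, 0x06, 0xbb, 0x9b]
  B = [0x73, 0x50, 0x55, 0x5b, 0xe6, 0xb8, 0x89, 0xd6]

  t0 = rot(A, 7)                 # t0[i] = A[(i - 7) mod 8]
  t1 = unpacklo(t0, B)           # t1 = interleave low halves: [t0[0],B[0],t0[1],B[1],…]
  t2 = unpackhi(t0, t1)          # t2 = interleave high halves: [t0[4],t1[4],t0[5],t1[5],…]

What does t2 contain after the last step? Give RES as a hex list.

→ t0 |ef|11|32|c1|06|bb|9b|0e|
→ t1 |ef|73|11|50|32|55|c1|5b|
→ t2 |06|32|bb|55|9b|c1|0e|5b|

RES = [ 0x06  0x32  0xbb  0x55  0x9b  0xc1  0x0e  0x5b ]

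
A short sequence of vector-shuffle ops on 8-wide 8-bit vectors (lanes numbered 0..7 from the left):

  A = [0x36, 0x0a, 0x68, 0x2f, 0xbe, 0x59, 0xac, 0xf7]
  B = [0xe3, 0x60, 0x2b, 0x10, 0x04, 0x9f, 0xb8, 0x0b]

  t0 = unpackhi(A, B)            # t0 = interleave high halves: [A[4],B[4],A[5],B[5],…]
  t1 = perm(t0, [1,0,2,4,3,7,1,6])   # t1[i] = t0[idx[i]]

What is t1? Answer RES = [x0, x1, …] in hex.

t0 = [0xbe, 0x04, 0x59, 0x9f, 0xac, 0xb8, 0xf7, 0x0b]
t1 = [0x04, 0xbe, 0x59, 0xac, 0x9f, 0x0b, 0x04, 0xf7]

RES = [0x04, 0xbe, 0x59, 0xac, 0x9f, 0x0b, 0x04, 0xf7]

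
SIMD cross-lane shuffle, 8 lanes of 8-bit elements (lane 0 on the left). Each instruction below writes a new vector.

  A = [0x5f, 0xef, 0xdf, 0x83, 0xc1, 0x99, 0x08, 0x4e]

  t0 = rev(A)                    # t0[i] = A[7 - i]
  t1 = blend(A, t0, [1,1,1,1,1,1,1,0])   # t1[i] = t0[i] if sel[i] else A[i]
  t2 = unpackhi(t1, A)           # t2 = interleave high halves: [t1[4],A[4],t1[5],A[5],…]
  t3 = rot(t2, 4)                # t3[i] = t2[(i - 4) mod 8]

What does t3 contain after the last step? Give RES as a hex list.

RES = [ 0xef  0x08  0x4e  0x4e  0x83  0xc1  0xdf  0x99 ]

→ t0 |4e|08|99|c1|83|df|ef|5f|
→ t1 |4e|08|99|c1|83|df|ef|4e|
→ t2 |83|c1|df|99|ef|08|4e|4e|
→ t3 |ef|08|4e|4e|83|c1|df|99|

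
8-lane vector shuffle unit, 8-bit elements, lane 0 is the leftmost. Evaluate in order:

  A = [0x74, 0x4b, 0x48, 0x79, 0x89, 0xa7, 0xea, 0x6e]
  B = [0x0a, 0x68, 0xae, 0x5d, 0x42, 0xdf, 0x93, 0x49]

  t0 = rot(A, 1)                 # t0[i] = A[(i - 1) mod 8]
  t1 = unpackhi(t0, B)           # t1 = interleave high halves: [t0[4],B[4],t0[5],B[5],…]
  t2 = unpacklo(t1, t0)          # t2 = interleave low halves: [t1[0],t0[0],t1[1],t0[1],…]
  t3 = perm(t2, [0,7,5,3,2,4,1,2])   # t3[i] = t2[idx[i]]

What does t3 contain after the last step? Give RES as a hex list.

RES = [ 0x79  0x48  0x4b  0x74  0x42  0x89  0x6e  0x42 ]

  t0: 6e 74 4b 48 79 89 a7 ea
  t1: 79 42 89 df a7 93 ea 49
  t2: 79 6e 42 74 89 4b df 48
  t3: 79 48 4b 74 42 89 6e 42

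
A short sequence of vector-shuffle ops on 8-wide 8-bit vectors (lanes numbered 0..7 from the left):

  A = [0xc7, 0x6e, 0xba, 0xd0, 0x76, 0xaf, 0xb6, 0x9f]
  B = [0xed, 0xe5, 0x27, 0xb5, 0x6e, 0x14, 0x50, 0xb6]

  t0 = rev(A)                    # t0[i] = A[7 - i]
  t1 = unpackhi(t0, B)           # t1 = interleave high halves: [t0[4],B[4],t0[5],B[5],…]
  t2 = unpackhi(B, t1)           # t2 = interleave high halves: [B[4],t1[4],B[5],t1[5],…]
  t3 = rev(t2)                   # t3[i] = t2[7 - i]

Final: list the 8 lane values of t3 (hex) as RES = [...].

t0 = [0x9f, 0xb6, 0xaf, 0x76, 0xd0, 0xba, 0x6e, 0xc7]
t1 = [0xd0, 0x6e, 0xba, 0x14, 0x6e, 0x50, 0xc7, 0xb6]
t2 = [0x6e, 0x6e, 0x14, 0x50, 0x50, 0xc7, 0xb6, 0xb6]
t3 = [0xb6, 0xb6, 0xc7, 0x50, 0x50, 0x14, 0x6e, 0x6e]

RES = [ 0xb6  0xb6  0xc7  0x50  0x50  0x14  0x6e  0x6e ]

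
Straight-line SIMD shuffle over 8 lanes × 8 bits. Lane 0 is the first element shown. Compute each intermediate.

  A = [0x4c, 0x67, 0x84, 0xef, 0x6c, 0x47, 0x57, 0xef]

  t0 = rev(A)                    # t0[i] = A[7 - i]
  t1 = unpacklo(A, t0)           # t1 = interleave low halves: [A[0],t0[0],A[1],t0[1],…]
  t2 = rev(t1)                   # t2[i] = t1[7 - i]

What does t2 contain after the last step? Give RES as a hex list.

  t0: ef 57 47 6c ef 84 67 4c
  t1: 4c ef 67 57 84 47 ef 6c
  t2: 6c ef 47 84 57 67 ef 4c

RES = [ 0x6c  0xef  0x47  0x84  0x57  0x67  0xef  0x4c ]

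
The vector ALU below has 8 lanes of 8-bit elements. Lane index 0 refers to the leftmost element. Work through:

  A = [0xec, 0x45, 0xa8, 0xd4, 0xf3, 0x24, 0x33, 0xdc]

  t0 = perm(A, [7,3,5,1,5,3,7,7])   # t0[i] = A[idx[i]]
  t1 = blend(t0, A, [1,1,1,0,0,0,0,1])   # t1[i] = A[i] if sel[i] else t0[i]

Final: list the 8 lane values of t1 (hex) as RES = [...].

RES = [0xec, 0x45, 0xa8, 0x45, 0x24, 0xd4, 0xdc, 0xdc]

→ t0 |dc|d4|24|45|24|d4|dc|dc|
→ t1 |ec|45|a8|45|24|d4|dc|dc|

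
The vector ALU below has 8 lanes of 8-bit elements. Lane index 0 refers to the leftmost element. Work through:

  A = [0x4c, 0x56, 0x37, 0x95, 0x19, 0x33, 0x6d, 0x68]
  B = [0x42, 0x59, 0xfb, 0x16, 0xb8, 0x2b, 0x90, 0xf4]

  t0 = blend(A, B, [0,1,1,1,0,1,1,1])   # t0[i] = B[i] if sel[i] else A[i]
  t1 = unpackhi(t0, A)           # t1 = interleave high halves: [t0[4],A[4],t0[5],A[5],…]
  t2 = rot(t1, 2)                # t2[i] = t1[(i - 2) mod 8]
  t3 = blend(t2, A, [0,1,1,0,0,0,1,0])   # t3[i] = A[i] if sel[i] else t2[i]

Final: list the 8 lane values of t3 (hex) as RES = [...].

RES = [ 0xf4  0x56  0x37  0x19  0x2b  0x33  0x6d  0x6d ]

t0 = [0x4c, 0x59, 0xfb, 0x16, 0x19, 0x2b, 0x90, 0xf4]
t1 = [0x19, 0x19, 0x2b, 0x33, 0x90, 0x6d, 0xf4, 0x68]
t2 = [0xf4, 0x68, 0x19, 0x19, 0x2b, 0x33, 0x90, 0x6d]
t3 = [0xf4, 0x56, 0x37, 0x19, 0x2b, 0x33, 0x6d, 0x6d]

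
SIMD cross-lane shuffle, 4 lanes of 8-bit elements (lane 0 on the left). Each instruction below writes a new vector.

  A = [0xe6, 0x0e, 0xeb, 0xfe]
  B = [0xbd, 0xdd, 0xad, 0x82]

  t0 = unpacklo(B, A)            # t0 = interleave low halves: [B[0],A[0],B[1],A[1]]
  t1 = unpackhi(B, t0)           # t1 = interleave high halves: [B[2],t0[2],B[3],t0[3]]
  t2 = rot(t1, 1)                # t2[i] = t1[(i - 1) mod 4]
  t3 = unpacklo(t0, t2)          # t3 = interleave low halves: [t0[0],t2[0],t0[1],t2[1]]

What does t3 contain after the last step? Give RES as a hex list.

  t0: bd e6 dd 0e
  t1: ad dd 82 0e
  t2: 0e ad dd 82
  t3: bd 0e e6 ad

RES = [0xbd, 0x0e, 0xe6, 0xad]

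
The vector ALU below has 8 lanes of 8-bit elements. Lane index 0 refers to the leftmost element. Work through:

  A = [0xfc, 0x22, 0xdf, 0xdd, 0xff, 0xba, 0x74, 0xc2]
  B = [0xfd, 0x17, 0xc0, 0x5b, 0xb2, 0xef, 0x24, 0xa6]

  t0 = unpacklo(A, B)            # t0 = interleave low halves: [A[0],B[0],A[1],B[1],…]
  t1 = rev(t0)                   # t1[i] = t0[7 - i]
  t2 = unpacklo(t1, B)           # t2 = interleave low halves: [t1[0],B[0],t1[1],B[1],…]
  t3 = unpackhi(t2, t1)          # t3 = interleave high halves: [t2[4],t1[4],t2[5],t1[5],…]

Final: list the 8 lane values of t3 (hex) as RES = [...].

RES = [ 0xc0  0x17  0xc0  0x22  0xdf  0xfd  0x5b  0xfc ]

→ t0 |fc|fd|22|17|df|c0|dd|5b|
→ t1 |5b|dd|c0|df|17|22|fd|fc|
→ t2 |5b|fd|dd|17|c0|c0|df|5b|
→ t3 |c0|17|c0|22|df|fd|5b|fc|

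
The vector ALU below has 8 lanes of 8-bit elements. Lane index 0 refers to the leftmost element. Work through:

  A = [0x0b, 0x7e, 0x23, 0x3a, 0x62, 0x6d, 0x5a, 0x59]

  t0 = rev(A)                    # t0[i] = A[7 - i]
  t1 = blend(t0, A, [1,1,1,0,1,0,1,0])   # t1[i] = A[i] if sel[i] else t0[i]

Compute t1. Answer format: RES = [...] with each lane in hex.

  t0: 59 5a 6d 62 3a 23 7e 0b
  t1: 0b 7e 23 62 62 23 5a 0b

RES = [ 0x0b  0x7e  0x23  0x62  0x62  0x23  0x5a  0x0b ]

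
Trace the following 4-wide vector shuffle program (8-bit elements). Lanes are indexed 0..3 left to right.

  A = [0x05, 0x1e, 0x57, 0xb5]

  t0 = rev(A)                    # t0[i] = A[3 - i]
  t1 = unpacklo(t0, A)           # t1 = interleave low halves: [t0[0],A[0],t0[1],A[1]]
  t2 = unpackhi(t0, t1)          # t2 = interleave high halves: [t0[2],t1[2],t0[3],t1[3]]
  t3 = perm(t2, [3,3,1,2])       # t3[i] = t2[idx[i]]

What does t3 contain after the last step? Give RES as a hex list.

RES = [ 0x1e  0x1e  0x57  0x05 ]

→ t0 |b5|57|1e|05|
→ t1 |b5|05|57|1e|
→ t2 |1e|57|05|1e|
→ t3 |1e|1e|57|05|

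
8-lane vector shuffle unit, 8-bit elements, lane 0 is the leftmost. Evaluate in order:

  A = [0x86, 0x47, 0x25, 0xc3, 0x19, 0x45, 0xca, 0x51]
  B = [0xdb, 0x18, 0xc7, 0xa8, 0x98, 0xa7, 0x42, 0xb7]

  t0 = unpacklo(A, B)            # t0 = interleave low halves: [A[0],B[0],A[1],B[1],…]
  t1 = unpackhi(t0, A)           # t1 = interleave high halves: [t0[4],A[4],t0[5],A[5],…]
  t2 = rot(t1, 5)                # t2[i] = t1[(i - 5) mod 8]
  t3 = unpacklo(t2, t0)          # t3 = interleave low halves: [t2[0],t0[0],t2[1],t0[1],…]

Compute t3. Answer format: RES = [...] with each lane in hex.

RES = [ 0x45  0x86  0xc3  0xdb  0xca  0x47  0xa8  0x18 ]

  t0: 86 db 47 18 25 c7 c3 a8
  t1: 25 19 c7 45 c3 ca a8 51
  t2: 45 c3 ca a8 51 25 19 c7
  t3: 45 86 c3 db ca 47 a8 18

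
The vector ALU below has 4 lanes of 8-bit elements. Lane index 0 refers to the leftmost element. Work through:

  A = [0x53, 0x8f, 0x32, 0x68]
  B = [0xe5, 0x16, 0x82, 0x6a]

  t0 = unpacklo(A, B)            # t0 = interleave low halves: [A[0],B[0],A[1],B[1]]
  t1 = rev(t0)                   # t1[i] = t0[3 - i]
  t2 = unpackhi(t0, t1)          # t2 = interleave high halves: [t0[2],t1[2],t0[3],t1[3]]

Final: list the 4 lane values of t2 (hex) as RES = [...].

t0 = [0x53, 0xe5, 0x8f, 0x16]
t1 = [0x16, 0x8f, 0xe5, 0x53]
t2 = [0x8f, 0xe5, 0x16, 0x53]

RES = [0x8f, 0xe5, 0x16, 0x53]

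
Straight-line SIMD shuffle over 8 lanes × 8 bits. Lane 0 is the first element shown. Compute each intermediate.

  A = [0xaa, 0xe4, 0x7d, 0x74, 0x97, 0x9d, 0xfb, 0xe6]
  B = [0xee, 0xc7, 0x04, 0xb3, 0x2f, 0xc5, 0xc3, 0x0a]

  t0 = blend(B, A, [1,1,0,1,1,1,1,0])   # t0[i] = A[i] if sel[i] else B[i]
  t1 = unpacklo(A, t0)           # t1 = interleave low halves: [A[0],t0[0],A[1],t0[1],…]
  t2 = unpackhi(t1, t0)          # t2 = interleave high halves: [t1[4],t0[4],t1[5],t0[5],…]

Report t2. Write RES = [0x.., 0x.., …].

RES = [0x7d, 0x97, 0x04, 0x9d, 0x74, 0xfb, 0x74, 0x0a]

  t0: aa e4 04 74 97 9d fb 0a
  t1: aa aa e4 e4 7d 04 74 74
  t2: 7d 97 04 9d 74 fb 74 0a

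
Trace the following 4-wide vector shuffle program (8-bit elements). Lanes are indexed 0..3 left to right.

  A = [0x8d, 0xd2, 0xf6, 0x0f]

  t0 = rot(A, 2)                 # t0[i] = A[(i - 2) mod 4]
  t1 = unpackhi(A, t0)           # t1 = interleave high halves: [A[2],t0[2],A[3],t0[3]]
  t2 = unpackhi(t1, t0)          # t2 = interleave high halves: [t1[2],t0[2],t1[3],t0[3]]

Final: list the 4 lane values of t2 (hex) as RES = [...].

t0 = [0xf6, 0x0f, 0x8d, 0xd2]
t1 = [0xf6, 0x8d, 0x0f, 0xd2]
t2 = [0x0f, 0x8d, 0xd2, 0xd2]

RES = [ 0x0f  0x8d  0xd2  0xd2 ]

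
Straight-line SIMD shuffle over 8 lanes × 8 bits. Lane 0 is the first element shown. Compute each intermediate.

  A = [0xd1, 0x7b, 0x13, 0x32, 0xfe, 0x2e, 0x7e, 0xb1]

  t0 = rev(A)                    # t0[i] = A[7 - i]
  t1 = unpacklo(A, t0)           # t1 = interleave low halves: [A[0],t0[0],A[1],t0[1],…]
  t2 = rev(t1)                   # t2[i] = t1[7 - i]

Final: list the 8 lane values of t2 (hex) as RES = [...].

t0 = [0xb1, 0x7e, 0x2e, 0xfe, 0x32, 0x13, 0x7b, 0xd1]
t1 = [0xd1, 0xb1, 0x7b, 0x7e, 0x13, 0x2e, 0x32, 0xfe]
t2 = [0xfe, 0x32, 0x2e, 0x13, 0x7e, 0x7b, 0xb1, 0xd1]

RES = [ 0xfe  0x32  0x2e  0x13  0x7e  0x7b  0xb1  0xd1 ]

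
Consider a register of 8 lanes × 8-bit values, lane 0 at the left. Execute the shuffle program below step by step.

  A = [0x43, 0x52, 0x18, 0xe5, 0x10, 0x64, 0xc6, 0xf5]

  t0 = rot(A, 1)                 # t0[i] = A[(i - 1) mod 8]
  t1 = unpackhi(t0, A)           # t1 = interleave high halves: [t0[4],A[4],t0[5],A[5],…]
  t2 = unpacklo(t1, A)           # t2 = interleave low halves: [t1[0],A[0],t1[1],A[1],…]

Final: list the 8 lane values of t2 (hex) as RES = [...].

RES = [0xe5, 0x43, 0x10, 0x52, 0x10, 0x18, 0x64, 0xe5]

t0 = [0xf5, 0x43, 0x52, 0x18, 0xe5, 0x10, 0x64, 0xc6]
t1 = [0xe5, 0x10, 0x10, 0x64, 0x64, 0xc6, 0xc6, 0xf5]
t2 = [0xe5, 0x43, 0x10, 0x52, 0x10, 0x18, 0x64, 0xe5]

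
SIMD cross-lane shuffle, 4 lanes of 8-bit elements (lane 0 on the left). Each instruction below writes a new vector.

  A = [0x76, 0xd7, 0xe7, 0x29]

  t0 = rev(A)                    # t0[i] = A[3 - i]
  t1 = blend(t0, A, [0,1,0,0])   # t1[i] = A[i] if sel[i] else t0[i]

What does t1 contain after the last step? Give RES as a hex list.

  t0: 29 e7 d7 76
  t1: 29 d7 d7 76

RES = [0x29, 0xd7, 0xd7, 0x76]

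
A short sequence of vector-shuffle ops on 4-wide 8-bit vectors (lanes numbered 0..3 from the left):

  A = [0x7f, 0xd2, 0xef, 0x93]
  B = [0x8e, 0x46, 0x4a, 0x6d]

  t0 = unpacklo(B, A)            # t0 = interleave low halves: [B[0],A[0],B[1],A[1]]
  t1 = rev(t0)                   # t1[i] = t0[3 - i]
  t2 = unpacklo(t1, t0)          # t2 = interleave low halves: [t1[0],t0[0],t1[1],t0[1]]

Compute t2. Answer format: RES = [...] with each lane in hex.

→ t0 |8e|7f|46|d2|
→ t1 |d2|46|7f|8e|
→ t2 |d2|8e|46|7f|

RES = [ 0xd2  0x8e  0x46  0x7f ]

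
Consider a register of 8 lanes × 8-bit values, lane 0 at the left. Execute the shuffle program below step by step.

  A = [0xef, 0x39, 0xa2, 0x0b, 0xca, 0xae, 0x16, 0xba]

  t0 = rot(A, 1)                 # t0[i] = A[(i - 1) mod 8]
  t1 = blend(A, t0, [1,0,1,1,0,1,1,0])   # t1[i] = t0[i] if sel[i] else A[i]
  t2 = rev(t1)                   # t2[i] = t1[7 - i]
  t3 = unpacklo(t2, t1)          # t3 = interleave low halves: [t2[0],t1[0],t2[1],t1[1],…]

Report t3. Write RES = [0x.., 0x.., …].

  t0: ba ef 39 a2 0b ca ae 16
  t1: ba 39 39 a2 ca ca ae ba
  t2: ba ae ca ca a2 39 39 ba
  t3: ba ba ae 39 ca 39 ca a2

RES = [ 0xba  0xba  0xae  0x39  0xca  0x39  0xca  0xa2 ]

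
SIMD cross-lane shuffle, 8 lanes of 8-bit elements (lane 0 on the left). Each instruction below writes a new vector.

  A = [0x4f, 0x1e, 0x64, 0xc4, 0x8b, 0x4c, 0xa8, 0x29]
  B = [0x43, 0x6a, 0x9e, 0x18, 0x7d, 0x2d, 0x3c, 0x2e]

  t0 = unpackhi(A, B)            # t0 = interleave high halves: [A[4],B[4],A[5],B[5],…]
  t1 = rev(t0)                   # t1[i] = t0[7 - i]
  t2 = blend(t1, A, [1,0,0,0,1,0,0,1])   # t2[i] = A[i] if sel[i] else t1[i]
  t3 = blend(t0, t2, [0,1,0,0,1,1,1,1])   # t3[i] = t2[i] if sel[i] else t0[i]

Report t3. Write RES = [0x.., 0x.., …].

RES = [ 0x8b  0x29  0x4c  0x2d  0x8b  0x4c  0x7d  0x29 ]

t0 = [0x8b, 0x7d, 0x4c, 0x2d, 0xa8, 0x3c, 0x29, 0x2e]
t1 = [0x2e, 0x29, 0x3c, 0xa8, 0x2d, 0x4c, 0x7d, 0x8b]
t2 = [0x4f, 0x29, 0x3c, 0xa8, 0x8b, 0x4c, 0x7d, 0x29]
t3 = [0x8b, 0x29, 0x4c, 0x2d, 0x8b, 0x4c, 0x7d, 0x29]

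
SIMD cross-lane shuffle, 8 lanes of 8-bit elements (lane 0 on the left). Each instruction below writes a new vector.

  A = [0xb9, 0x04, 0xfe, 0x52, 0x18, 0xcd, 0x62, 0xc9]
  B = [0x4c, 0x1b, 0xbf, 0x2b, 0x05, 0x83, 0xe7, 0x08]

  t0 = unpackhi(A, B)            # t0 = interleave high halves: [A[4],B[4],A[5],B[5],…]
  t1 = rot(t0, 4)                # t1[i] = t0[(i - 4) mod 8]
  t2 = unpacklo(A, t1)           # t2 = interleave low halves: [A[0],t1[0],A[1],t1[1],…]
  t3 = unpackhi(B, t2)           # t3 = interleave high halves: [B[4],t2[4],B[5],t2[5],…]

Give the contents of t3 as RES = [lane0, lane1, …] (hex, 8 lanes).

RES = [0x05, 0xfe, 0x83, 0xc9, 0xe7, 0x52, 0x08, 0x08]

→ t0 |18|05|cd|83|62|e7|c9|08|
→ t1 |62|e7|c9|08|18|05|cd|83|
→ t2 |b9|62|04|e7|fe|c9|52|08|
→ t3 |05|fe|83|c9|e7|52|08|08|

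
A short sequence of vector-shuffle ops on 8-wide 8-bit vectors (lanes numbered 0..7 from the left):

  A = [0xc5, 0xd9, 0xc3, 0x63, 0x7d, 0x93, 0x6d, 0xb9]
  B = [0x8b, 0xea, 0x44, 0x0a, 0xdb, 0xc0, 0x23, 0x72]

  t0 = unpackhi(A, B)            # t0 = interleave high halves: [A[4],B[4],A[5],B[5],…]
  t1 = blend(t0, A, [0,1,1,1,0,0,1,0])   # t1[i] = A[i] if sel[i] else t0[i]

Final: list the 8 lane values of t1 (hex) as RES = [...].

→ t0 |7d|db|93|c0|6d|23|b9|72|
→ t1 |7d|d9|c3|63|6d|23|6d|72|

RES = [ 0x7d  0xd9  0xc3  0x63  0x6d  0x23  0x6d  0x72 ]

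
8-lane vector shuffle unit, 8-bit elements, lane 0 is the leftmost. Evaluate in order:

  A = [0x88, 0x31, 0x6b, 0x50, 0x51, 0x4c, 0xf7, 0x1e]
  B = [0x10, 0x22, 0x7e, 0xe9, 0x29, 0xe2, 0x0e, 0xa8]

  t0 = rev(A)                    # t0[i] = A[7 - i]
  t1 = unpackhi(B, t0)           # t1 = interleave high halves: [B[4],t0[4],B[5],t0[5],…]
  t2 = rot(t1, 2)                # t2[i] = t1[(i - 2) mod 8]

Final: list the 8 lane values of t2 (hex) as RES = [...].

  t0: 1e f7 4c 51 50 6b 31 88
  t1: 29 50 e2 6b 0e 31 a8 88
  t2: a8 88 29 50 e2 6b 0e 31

RES = [0xa8, 0x88, 0x29, 0x50, 0xe2, 0x6b, 0x0e, 0x31]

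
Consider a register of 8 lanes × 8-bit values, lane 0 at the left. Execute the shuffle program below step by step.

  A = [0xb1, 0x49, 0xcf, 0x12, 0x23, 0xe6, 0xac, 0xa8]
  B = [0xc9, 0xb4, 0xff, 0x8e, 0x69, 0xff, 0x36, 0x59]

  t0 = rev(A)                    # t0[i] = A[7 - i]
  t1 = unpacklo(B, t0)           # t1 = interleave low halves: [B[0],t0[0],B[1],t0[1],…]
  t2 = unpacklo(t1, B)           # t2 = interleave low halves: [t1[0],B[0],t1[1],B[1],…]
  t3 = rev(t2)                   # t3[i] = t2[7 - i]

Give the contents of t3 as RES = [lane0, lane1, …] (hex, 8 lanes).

RES = [0x8e, 0xac, 0xff, 0xb4, 0xb4, 0xa8, 0xc9, 0xc9]

→ t0 |a8|ac|e6|23|12|cf|49|b1|
→ t1 |c9|a8|b4|ac|ff|e6|8e|23|
→ t2 |c9|c9|a8|b4|b4|ff|ac|8e|
→ t3 |8e|ac|ff|b4|b4|a8|c9|c9|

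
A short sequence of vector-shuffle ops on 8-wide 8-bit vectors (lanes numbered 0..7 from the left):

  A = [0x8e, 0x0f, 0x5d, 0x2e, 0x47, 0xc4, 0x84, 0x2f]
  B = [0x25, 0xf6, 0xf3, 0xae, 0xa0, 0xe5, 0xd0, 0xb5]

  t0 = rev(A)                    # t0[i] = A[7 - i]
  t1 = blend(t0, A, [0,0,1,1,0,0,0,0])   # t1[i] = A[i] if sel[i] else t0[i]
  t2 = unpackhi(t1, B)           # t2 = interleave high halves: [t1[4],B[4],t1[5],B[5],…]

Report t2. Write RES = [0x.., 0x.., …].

t0 = [0x2f, 0x84, 0xc4, 0x47, 0x2e, 0x5d, 0x0f, 0x8e]
t1 = [0x2f, 0x84, 0x5d, 0x2e, 0x2e, 0x5d, 0x0f, 0x8e]
t2 = [0x2e, 0xa0, 0x5d, 0xe5, 0x0f, 0xd0, 0x8e, 0xb5]

RES = [ 0x2e  0xa0  0x5d  0xe5  0x0f  0xd0  0x8e  0xb5 ]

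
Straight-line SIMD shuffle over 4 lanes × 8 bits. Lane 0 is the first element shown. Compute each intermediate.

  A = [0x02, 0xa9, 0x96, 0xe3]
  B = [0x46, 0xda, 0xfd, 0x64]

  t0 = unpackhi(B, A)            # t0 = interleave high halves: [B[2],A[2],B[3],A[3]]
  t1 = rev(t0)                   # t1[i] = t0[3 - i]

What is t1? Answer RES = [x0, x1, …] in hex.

→ t0 |fd|96|64|e3|
→ t1 |e3|64|96|fd|

RES = [0xe3, 0x64, 0x96, 0xfd]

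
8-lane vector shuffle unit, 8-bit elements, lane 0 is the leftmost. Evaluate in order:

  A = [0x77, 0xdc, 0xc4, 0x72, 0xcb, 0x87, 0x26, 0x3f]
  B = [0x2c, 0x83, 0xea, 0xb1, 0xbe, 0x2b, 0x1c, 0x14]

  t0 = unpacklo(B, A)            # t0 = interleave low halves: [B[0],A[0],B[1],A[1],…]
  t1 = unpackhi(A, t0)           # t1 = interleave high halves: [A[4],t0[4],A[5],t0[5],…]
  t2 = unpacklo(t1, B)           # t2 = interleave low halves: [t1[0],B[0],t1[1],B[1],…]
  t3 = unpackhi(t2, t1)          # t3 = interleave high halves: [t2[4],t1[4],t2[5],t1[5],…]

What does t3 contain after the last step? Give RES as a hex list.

  t0: 2c 77 83 dc ea c4 b1 72
  t1: cb ea 87 c4 26 b1 3f 72
  t2: cb 2c ea 83 87 ea c4 b1
  t3: 87 26 ea b1 c4 3f b1 72

RES = [ 0x87  0x26  0xea  0xb1  0xc4  0x3f  0xb1  0x72 ]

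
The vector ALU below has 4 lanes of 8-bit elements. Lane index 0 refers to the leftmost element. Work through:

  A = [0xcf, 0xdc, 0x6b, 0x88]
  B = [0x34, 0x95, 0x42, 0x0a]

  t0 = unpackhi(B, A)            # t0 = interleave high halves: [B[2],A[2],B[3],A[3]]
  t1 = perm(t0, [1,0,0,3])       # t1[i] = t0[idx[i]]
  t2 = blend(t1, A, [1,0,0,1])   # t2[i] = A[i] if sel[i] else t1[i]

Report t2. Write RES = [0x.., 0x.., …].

RES = [0xcf, 0x42, 0x42, 0x88]

→ t0 |42|6b|0a|88|
→ t1 |6b|42|42|88|
→ t2 |cf|42|42|88|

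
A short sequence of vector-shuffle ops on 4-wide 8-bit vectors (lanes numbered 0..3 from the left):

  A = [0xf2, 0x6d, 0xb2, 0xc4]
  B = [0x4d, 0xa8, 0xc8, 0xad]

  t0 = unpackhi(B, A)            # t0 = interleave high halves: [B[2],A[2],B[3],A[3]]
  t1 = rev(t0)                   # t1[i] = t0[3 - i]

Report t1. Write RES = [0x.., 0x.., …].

RES = [0xc4, 0xad, 0xb2, 0xc8]

→ t0 |c8|b2|ad|c4|
→ t1 |c4|ad|b2|c8|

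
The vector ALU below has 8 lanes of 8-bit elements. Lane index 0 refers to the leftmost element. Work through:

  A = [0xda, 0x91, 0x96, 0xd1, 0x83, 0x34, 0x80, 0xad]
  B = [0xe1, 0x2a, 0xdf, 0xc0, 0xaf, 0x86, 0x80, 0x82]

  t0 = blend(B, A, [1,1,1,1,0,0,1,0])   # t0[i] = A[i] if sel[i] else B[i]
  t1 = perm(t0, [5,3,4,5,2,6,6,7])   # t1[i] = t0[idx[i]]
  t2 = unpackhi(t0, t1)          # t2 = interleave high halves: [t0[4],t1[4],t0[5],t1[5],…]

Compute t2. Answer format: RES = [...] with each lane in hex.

→ t0 |da|91|96|d1|af|86|80|82|
→ t1 |86|d1|af|86|96|80|80|82|
→ t2 |af|96|86|80|80|80|82|82|

RES = [0xaf, 0x96, 0x86, 0x80, 0x80, 0x80, 0x82, 0x82]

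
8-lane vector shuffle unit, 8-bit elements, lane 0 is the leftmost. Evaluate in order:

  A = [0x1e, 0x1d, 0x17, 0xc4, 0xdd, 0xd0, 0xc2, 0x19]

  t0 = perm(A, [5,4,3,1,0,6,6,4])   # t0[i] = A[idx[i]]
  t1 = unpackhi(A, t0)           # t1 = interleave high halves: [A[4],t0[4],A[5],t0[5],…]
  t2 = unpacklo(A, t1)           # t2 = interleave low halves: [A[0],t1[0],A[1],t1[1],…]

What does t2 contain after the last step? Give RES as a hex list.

→ t0 |d0|dd|c4|1d|1e|c2|c2|dd|
→ t1 |dd|1e|d0|c2|c2|c2|19|dd|
→ t2 |1e|dd|1d|1e|17|d0|c4|c2|

RES = [ 0x1e  0xdd  0x1d  0x1e  0x17  0xd0  0xc4  0xc2 ]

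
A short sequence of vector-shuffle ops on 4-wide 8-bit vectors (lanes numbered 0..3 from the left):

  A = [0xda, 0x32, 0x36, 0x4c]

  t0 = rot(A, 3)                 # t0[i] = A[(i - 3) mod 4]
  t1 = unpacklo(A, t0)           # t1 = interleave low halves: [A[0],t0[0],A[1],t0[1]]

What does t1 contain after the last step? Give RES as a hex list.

→ t0 |32|36|4c|da|
→ t1 |da|32|32|36|

RES = [ 0xda  0x32  0x32  0x36 ]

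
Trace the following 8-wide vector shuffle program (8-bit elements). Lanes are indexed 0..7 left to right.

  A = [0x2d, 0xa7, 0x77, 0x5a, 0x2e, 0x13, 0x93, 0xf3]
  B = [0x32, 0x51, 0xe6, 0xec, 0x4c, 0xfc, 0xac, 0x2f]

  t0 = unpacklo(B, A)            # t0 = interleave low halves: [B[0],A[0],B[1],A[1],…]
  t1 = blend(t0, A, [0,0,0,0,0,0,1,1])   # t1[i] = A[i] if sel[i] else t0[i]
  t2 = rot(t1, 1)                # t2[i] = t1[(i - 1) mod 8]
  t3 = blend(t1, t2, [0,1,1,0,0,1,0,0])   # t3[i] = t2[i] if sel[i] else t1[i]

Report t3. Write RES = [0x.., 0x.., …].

RES = [0x32, 0x32, 0x2d, 0xa7, 0xe6, 0xe6, 0x93, 0xf3]

→ t0 |32|2d|51|a7|e6|77|ec|5a|
→ t1 |32|2d|51|a7|e6|77|93|f3|
→ t2 |f3|32|2d|51|a7|e6|77|93|
→ t3 |32|32|2d|a7|e6|e6|93|f3|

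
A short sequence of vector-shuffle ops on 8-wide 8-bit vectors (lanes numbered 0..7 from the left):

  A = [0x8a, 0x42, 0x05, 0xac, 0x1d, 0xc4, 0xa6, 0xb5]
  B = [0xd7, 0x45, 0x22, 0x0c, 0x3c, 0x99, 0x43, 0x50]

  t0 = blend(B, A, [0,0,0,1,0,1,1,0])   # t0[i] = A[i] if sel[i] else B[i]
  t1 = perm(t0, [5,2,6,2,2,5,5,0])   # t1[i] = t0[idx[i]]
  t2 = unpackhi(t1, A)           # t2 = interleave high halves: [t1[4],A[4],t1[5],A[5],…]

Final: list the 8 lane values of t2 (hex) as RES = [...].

t0 = [0xd7, 0x45, 0x22, 0xac, 0x3c, 0xc4, 0xa6, 0x50]
t1 = [0xc4, 0x22, 0xa6, 0x22, 0x22, 0xc4, 0xc4, 0xd7]
t2 = [0x22, 0x1d, 0xc4, 0xc4, 0xc4, 0xa6, 0xd7, 0xb5]

RES = [0x22, 0x1d, 0xc4, 0xc4, 0xc4, 0xa6, 0xd7, 0xb5]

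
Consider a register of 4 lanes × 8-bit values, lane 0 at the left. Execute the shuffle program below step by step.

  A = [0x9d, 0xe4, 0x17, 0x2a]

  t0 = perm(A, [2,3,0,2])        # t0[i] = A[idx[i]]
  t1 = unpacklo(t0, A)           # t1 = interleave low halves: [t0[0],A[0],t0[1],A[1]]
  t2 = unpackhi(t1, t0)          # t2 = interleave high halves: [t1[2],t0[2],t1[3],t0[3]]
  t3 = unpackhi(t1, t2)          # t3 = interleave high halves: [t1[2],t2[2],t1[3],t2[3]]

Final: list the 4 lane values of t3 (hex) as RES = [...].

  t0: 17 2a 9d 17
  t1: 17 9d 2a e4
  t2: 2a 9d e4 17
  t3: 2a e4 e4 17

RES = [0x2a, 0xe4, 0xe4, 0x17]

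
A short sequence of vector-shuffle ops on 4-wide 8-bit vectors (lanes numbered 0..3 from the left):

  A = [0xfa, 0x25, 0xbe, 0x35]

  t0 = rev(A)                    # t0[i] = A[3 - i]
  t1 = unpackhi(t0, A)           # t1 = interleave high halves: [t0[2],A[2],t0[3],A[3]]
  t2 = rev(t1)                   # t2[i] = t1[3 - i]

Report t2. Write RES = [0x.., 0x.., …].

t0 = [0x35, 0xbe, 0x25, 0xfa]
t1 = [0x25, 0xbe, 0xfa, 0x35]
t2 = [0x35, 0xfa, 0xbe, 0x25]

RES = [0x35, 0xfa, 0xbe, 0x25]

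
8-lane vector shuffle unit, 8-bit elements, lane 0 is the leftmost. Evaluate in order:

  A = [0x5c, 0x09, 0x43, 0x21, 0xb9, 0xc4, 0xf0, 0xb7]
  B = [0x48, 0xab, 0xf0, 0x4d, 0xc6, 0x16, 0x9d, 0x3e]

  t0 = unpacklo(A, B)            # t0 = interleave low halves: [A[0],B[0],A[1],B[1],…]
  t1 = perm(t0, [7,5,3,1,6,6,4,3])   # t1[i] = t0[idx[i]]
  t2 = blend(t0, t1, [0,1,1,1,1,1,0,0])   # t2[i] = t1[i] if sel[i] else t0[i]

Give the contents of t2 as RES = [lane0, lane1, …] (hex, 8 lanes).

t0 = [0x5c, 0x48, 0x09, 0xab, 0x43, 0xf0, 0x21, 0x4d]
t1 = [0x4d, 0xf0, 0xab, 0x48, 0x21, 0x21, 0x43, 0xab]
t2 = [0x5c, 0xf0, 0xab, 0x48, 0x21, 0x21, 0x21, 0x4d]

RES = [ 0x5c  0xf0  0xab  0x48  0x21  0x21  0x21  0x4d ]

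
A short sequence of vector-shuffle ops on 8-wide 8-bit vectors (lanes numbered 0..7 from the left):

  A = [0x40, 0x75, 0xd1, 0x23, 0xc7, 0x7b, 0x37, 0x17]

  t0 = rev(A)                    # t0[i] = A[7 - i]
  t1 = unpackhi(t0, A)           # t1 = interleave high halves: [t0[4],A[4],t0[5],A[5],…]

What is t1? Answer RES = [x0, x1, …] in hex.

t0 = [0x17, 0x37, 0x7b, 0xc7, 0x23, 0xd1, 0x75, 0x40]
t1 = [0x23, 0xc7, 0xd1, 0x7b, 0x75, 0x37, 0x40, 0x17]

RES = [0x23, 0xc7, 0xd1, 0x7b, 0x75, 0x37, 0x40, 0x17]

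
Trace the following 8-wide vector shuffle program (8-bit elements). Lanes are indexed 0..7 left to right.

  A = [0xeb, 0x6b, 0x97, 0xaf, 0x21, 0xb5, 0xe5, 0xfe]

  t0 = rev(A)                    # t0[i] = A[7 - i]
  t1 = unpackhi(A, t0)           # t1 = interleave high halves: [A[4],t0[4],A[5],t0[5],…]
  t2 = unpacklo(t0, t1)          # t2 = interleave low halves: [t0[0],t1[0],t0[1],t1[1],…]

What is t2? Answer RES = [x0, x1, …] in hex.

RES = [0xfe, 0x21, 0xe5, 0xaf, 0xb5, 0xb5, 0x21, 0x97]

t0 = [0xfe, 0xe5, 0xb5, 0x21, 0xaf, 0x97, 0x6b, 0xeb]
t1 = [0x21, 0xaf, 0xb5, 0x97, 0xe5, 0x6b, 0xfe, 0xeb]
t2 = [0xfe, 0x21, 0xe5, 0xaf, 0xb5, 0xb5, 0x21, 0x97]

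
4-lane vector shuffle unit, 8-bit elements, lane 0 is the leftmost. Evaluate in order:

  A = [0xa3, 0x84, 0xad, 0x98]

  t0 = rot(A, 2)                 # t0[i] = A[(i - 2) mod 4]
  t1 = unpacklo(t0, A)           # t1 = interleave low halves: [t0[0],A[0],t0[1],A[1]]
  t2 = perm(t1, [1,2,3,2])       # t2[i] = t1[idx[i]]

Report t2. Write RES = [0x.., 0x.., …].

  t0: ad 98 a3 84
  t1: ad a3 98 84
  t2: a3 98 84 98

RES = [0xa3, 0x98, 0x84, 0x98]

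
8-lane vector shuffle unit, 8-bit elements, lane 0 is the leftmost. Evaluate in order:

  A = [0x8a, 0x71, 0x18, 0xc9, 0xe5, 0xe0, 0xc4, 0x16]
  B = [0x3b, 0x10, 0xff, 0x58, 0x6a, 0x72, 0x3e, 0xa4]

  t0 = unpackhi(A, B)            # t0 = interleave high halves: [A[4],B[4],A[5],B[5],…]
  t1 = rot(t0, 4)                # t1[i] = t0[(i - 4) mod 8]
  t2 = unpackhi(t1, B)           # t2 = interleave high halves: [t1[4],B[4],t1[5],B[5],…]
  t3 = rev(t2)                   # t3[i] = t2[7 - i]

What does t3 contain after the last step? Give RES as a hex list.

RES = [ 0xa4  0x72  0x3e  0xe0  0x72  0x6a  0x6a  0xe5 ]

  t0: e5 6a e0 72 c4 3e 16 a4
  t1: c4 3e 16 a4 e5 6a e0 72
  t2: e5 6a 6a 72 e0 3e 72 a4
  t3: a4 72 3e e0 72 6a 6a e5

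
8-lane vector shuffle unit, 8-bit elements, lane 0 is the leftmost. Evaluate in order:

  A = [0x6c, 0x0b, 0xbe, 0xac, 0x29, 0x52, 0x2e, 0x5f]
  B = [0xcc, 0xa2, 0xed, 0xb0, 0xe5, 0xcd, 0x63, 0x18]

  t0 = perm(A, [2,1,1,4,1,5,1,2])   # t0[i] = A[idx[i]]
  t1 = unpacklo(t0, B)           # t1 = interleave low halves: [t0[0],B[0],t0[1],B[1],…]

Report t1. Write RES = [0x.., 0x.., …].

→ t0 |be|0b|0b|29|0b|52|0b|be|
→ t1 |be|cc|0b|a2|0b|ed|29|b0|

RES = [0xbe, 0xcc, 0x0b, 0xa2, 0x0b, 0xed, 0x29, 0xb0]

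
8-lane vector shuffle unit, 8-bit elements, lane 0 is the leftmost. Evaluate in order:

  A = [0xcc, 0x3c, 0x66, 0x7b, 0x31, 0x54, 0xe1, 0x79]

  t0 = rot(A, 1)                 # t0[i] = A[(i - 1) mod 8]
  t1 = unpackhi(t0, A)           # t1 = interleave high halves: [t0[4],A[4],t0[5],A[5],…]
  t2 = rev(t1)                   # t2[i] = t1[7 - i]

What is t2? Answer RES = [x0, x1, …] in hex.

RES = [ 0x79  0xe1  0xe1  0x54  0x54  0x31  0x31  0x7b ]

t0 = [0x79, 0xcc, 0x3c, 0x66, 0x7b, 0x31, 0x54, 0xe1]
t1 = [0x7b, 0x31, 0x31, 0x54, 0x54, 0xe1, 0xe1, 0x79]
t2 = [0x79, 0xe1, 0xe1, 0x54, 0x54, 0x31, 0x31, 0x7b]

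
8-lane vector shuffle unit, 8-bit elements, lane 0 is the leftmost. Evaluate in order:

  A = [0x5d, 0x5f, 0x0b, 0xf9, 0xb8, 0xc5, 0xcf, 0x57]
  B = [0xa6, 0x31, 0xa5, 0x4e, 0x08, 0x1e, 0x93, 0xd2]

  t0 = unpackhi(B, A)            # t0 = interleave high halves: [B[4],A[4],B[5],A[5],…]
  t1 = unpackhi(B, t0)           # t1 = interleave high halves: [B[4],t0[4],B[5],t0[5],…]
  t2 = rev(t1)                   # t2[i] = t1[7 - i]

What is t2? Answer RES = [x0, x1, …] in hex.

RES = [0x57, 0xd2, 0xd2, 0x93, 0xcf, 0x1e, 0x93, 0x08]

  t0: 08 b8 1e c5 93 cf d2 57
  t1: 08 93 1e cf 93 d2 d2 57
  t2: 57 d2 d2 93 cf 1e 93 08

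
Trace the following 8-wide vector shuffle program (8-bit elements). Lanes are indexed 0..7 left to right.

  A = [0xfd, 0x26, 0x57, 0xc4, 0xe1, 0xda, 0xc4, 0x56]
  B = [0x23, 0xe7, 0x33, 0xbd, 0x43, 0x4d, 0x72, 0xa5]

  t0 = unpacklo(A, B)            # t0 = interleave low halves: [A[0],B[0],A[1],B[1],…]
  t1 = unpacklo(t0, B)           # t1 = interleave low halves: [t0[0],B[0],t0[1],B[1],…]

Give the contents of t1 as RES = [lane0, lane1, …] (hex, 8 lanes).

RES = [ 0xfd  0x23  0x23  0xe7  0x26  0x33  0xe7  0xbd ]

→ t0 |fd|23|26|e7|57|33|c4|bd|
→ t1 |fd|23|23|e7|26|33|e7|bd|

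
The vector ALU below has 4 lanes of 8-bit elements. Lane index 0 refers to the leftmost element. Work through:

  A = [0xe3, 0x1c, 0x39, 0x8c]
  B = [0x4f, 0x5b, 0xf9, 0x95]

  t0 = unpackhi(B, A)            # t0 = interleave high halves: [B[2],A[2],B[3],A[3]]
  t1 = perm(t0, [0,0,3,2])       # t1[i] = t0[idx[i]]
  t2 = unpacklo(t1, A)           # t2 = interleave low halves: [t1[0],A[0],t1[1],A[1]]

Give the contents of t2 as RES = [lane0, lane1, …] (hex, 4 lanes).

RES = [0xf9, 0xe3, 0xf9, 0x1c]

  t0: f9 39 95 8c
  t1: f9 f9 8c 95
  t2: f9 e3 f9 1c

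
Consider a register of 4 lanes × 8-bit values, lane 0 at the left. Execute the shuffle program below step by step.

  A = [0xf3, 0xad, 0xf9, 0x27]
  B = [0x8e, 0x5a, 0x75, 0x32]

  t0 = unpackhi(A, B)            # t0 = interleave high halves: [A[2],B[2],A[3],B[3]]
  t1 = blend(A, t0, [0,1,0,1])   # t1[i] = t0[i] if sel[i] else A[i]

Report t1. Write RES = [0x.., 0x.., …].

  t0: f9 75 27 32
  t1: f3 75 f9 32

RES = [0xf3, 0x75, 0xf9, 0x32]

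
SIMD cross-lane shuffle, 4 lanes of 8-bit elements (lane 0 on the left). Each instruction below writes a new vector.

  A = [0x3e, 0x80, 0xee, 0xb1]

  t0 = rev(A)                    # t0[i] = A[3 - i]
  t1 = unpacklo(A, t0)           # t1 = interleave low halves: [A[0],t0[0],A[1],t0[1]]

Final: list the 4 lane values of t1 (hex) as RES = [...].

RES = [ 0x3e  0xb1  0x80  0xee ]

→ t0 |b1|ee|80|3e|
→ t1 |3e|b1|80|ee|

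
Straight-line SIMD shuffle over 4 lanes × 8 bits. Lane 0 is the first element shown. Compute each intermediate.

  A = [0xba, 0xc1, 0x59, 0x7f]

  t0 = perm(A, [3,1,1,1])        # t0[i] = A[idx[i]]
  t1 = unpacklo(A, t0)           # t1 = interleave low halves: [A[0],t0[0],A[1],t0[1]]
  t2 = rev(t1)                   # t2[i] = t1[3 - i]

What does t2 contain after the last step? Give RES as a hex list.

RES = [ 0xc1  0xc1  0x7f  0xba ]

→ t0 |7f|c1|c1|c1|
→ t1 |ba|7f|c1|c1|
→ t2 |c1|c1|7f|ba|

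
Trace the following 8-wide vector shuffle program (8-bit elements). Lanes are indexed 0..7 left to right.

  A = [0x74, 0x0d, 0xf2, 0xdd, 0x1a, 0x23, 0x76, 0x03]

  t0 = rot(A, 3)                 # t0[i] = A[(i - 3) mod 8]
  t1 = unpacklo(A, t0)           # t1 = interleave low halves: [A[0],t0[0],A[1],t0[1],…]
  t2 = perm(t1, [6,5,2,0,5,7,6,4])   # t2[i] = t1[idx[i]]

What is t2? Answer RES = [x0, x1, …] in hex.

t0 = [0x23, 0x76, 0x03, 0x74, 0x0d, 0xf2, 0xdd, 0x1a]
t1 = [0x74, 0x23, 0x0d, 0x76, 0xf2, 0x03, 0xdd, 0x74]
t2 = [0xdd, 0x03, 0x0d, 0x74, 0x03, 0x74, 0xdd, 0xf2]

RES = [ 0xdd  0x03  0x0d  0x74  0x03  0x74  0xdd  0xf2 ]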